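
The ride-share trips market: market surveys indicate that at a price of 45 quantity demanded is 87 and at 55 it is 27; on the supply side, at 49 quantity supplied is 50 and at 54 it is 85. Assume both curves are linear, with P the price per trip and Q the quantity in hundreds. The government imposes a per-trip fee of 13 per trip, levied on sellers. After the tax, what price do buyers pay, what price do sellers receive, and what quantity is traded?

Demand slope: (27 − 87)/(55 − 45) = -6, so Qd = 357 − 6P.
Supply slope: (85 − 50)/(54 − 49) = 7, so Qs = 7P − 293.
Without the tax, 357 − 6P = 7P − 293 gives 13P = 650, so P* = 50 and Q* = 57.
With the tax collected from sellers, supply shifts: Qs = 7(P − 13) − 293.
New equilibrium: buyers pay 57, sellers receive 44, Q = 15. (Wedge: Pb − Ps = 13.)
The less price-elastic side of the market bears the larger share of a per-unit tax.

Buyers pay 57; sellers receive 44; quantity = 15.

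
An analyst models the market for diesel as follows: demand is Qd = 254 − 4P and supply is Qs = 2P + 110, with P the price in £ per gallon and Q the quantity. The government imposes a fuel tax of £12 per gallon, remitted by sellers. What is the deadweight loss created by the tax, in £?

Before the tax: set 254 − 4P = 2P + 110 → P* = £24, Q* = 158.
With the tax collected from sellers, supply shifts: Qs = 2(P − 12) + 110.
Solving gives Q = 142 with consumers paying £28 and sellers receiving £16 (the £12 wedge).
Quantity falls by |ΔQ| = |158 − 142| = 16.
DWL = ½ · t · |ΔQ| = ½ · 12 · 16 = £96.

Deadweight loss = £96.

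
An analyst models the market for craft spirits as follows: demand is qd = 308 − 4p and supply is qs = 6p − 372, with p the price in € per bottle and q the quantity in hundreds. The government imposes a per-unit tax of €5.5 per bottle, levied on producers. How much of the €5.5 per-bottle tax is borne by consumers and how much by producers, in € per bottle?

Before the tax: set 308 − 4p = 6p − 372 → p* = €68, q* = 36.
With the tax collected from producers, supply shifts: qs = 6(p − 5.5) − 372.
New equilibrium: consumers pay €71.3, producers receive €65.8, q = 22.8. (Wedge: pb − ps = 5.5.)
Burden on consumers: €3.3; on producers: €2.2. (They sum to €5.5.)
The less price-elastic side of the market bears the larger share of a per-unit tax.

Consumers bear €3.3 per bottle; producers bear €2.2 per bottle.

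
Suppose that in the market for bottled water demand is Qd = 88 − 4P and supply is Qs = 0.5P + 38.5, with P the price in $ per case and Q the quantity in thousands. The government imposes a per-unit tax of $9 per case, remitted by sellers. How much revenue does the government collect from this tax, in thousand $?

Tax revenue = $360 thousand.

Before the tax: set 88 − 4P = 0.5P + 38.5 → P* = $11, Q* = 44.
With the tax collected from sellers, supply shifts: Qs = 0.5(P − 9) + 38.5.
New equilibrium: buyers pay $12, sellers receive $3, Q = 40. (Wedge: Pb − Ps = 9.)
Revenue = t · Q = 9 · 40 = $360.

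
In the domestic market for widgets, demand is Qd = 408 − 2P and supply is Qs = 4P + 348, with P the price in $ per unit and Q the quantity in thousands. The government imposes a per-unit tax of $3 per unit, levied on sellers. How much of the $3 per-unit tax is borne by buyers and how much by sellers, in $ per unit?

Buyers bear $2 per unit; sellers bear $1 per unit.

Before the tax: set 408 − 2P = 4P + 348 → P* = $10, Q* = 388.
With the tax collected from sellers, supply shifts: Qs = 4(P − 3) + 348.
Solving gives Q = 384 with buyers paying $12 and sellers receiving $9 (the $3 wedge).
Burden on buyers: $2; on sellers: $1. (They sum to $3.)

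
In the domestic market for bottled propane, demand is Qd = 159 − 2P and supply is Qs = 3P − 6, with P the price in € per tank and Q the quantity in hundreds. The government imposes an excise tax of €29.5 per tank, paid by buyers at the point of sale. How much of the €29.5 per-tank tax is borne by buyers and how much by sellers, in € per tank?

Without the tax, 159 − 2P = 3P − 6 gives 5P = 165, so P* = €33 and Q* = 93.
With the tax collected from buyers, demand (in seller-price terms) shifts: Qd = 159 − 2(P + 29.5).
New equilibrium: buyers pay €50.7, sellers receive €21.2, Q = 57.6. (Wedge: Pb − Ps = 29.5.)
Burden on buyers: €17.7; on sellers: €11.8. (They sum to €29.5.)
The less price-elastic side of the market bears the larger share of a per-unit tax.

Buyers bear €17.7 per tank; sellers bear €11.8 per tank.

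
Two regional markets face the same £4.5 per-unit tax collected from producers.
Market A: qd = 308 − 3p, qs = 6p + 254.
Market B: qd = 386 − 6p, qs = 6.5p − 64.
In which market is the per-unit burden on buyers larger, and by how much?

Market A: pre-tax p* = £6, q* = 290; post-tax q = 281; per-unit burden on buyers = £3.
Market B: pre-tax p* = £36, q* = 170; post-tax q = 155.96; per-unit burden on buyers = £2.34.
Difference: £3 vs £2.34 → market A is larger by £0.66.

Market A, by £0.66.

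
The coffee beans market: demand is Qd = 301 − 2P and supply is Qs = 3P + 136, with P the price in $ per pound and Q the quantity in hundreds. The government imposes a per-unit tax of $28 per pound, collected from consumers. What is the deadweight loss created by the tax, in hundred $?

Before the tax: set 301 − 2P = 3P + 136 → P* = $33, Q* = 235.
With the tax collected from consumers, demand (in seller-price terms) shifts: Qd = 301 − 2(P + 28).
New equilibrium: consumers pay $49.8, suppliers receive $21.8, Q = 201.4. (Wedge: Pb − Ps = 28.)
Quantity falls by |ΔQ| = |235 − 201.4| = 33.6.
DWL = ½ · t · |ΔQ| = ½ · 28 · 33.6 = $470.4.

Deadweight loss = $470.4 hundred.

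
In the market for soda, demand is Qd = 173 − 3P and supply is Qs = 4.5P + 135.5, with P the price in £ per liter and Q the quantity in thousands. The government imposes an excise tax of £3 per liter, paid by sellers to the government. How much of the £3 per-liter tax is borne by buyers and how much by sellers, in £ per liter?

Buyers bear £1.8 per liter; sellers bear £1.2 per liter.

Before the tax: set 173 − 3P = 4.5P + 135.5 → P* = £5, Q* = 158.
With the tax collected from sellers, supply shifts: Qs = 4.5(P − 3) + 135.5.
Solving gives Q = 152.6 with buyers paying £6.8 and sellers receiving £3.8 (the £3 wedge).
Burden on buyers: £1.8; on sellers: £1.2. (They sum to £3.)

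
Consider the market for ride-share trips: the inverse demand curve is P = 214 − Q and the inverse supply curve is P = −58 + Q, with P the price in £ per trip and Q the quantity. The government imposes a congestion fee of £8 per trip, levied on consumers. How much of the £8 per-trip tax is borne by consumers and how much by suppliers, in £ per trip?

Consumers bear £4 per trip; suppliers bear £4 per trip.

Rewrite in direct form: Qd = 214 − P and Qs = P + 58.
Without the tax, 214 − P = P + 58 gives 2P = 156, so P* = £78 and Q* = 136.
With the tax collected from consumers, demand (in seller-price terms) shifts: Qd = 214 − (P + 8).
New equilibrium: consumers pay £82, suppliers receive £74, Q = 132. (Wedge: Pb − Ps = 8.)
Burden on consumers: £4; on suppliers: £4. (They sum to £8.)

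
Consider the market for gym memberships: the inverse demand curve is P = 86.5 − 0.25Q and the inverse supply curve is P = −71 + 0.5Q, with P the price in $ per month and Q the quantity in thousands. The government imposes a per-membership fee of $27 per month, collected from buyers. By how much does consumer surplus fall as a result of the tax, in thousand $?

Rewrite in direct form: Qd = 346 − 4P and Qs = 2P + 142.
Before the tax: set 346 − 4P = 2P + 142 → P* = $34, Q* = 210.
With the tax collected from buyers, demand (in seller-price terms) shifts: Qd = 346 − 4(P + 27).
Solving gives Q = 174 with buyers paying $43 and producers receiving $16 (the $27 wedge).
ΔCS is the trapezoid between Q = 174 and Q = 210 of height $9: ½ · (210 + 174) · 9 = $1728.

Consumer surplus falls by $1728 thousand.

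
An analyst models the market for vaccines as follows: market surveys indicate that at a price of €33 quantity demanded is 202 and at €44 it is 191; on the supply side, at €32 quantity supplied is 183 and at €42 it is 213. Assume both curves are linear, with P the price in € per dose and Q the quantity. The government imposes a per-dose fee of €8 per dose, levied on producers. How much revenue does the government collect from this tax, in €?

Tax revenue = €1536.

Demand slope: (191 − 202)/(44 − 33) = -1, so Qd = 235 − P.
Supply slope: (213 − 183)/(42 − 32) = 3, so Qs = 3P + 87.
Without the tax, 235 − P = 3P + 87 gives 4P = 148, so P* = €37 and Q* = 198.
With the tax collected from producers, supply shifts: Qs = 3(P − 8) + 87.
New equilibrium: consumers pay €43, producers receive €35, Q = 192. (Wedge: Pb − Ps = 8.)
Revenue = t · Q = 8 · 192 = €1536.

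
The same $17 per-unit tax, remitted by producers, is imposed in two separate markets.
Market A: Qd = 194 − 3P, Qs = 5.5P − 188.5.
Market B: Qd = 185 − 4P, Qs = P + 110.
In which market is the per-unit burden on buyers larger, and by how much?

Market A, by $7.6.

Market A: pre-tax P* = $45, Q* = 59; post-tax Q = 26; per-unit burden on buyers = $11.
Market B: pre-tax P* = $15, Q* = 125; post-tax Q = 111.4; per-unit burden on buyers = $3.4.
Difference: $11 vs $3.4 → market A is larger by $7.6.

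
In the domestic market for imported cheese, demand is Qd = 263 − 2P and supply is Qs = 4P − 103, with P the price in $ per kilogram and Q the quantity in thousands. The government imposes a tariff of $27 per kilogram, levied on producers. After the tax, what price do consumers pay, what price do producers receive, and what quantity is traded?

Consumers pay $79; producers receive $52; quantity = 105.

Without the tax, 263 − 2P = 4P − 103 gives 6P = 366, so P* = $61 and Q* = 141.
With the tax collected from producers, supply shifts: Qs = 4(P − 27) − 103.
New equilibrium: consumers pay $79, producers receive $52, Q = 105. (Wedge: Pb − Ps = 27.)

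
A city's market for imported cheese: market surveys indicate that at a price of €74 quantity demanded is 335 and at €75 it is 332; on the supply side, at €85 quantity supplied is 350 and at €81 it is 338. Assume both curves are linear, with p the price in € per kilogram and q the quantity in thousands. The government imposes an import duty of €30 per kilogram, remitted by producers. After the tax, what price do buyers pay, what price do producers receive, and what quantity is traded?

Demand slope: (332 − 335)/(75 − 74) = -3, so qd = 557 − 3p.
Supply slope: (338 − 350)/(81 − 85) = 3, so qs = 3p + 95.
Before the tax: set 557 − 3p = 3p + 95 → p* = €77, q* = 326.
With the tax collected from producers, supply shifts: qs = 3(p − 30) + 95.
New equilibrium: buyers pay €92, producers receive €62, q = 281. (Wedge: pb − ps = 30.)

Buyers pay €92; producers receive €62; quantity = 281.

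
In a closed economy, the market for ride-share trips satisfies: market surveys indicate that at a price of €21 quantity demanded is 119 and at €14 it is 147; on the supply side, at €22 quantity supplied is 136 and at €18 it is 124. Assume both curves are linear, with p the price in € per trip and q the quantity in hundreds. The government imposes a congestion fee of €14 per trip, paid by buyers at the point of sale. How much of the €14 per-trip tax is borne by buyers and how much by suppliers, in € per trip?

Buyers bear €6 per trip; suppliers bear €8 per trip.

Demand slope: (147 − 119)/(14 − 21) = -4, so qd = 203 − 4p.
Supply slope: (124 − 136)/(18 − 22) = 3, so qs = 3p + 70.
Without the tax, 203 − 4p = 3p + 70 gives 7p = 133, so p* = €19 and q* = 127.
With the tax collected from buyers, demand (in seller-price terms) shifts: qd = 203 − 4(p + 14).
New equilibrium: buyers pay €25, suppliers receive €11, q = 103. (Wedge: pb − ps = 14.)
Burden on buyers: €6; on suppliers: €8. (They sum to €14.)
The less price-elastic side of the market bears the larger share of a per-unit tax.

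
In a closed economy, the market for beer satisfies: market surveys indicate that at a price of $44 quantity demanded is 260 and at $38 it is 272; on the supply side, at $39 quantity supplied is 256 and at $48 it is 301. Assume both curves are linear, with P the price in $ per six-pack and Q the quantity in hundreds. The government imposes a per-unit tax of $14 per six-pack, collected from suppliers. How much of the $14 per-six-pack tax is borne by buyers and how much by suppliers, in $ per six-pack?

Buyers bear $10 per six-pack; suppliers bear $4 per six-pack.

Demand slope: (272 − 260)/(38 − 44) = -2, so Qd = 348 − 2P.
Supply slope: (301 − 256)/(48 − 39) = 5, so Qs = 5P + 61.
Without the tax, 348 − 2P = 5P + 61 gives 7P = 287, so P* = $41 and Q* = 266.
With the tax collected from suppliers, supply shifts: Qs = 5(P − 14) + 61.
Solving gives Q = 246 with buyers paying $51 and suppliers receiving $37 (the $14 wedge).
Burden on buyers: $10; on suppliers: $4. (They sum to $14.)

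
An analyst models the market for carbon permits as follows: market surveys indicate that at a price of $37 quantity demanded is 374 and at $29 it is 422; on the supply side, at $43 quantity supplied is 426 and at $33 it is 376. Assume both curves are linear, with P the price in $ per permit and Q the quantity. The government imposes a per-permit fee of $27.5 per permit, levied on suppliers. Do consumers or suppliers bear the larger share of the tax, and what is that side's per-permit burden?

Suppliers bear the larger share: $15 per permit.

Demand slope: (422 − 374)/(29 − 37) = -6, so Qd = 596 − 6P.
Supply slope: (376 − 426)/(33 − 43) = 5, so Qs = 5P + 211.
Without the tax, 596 − 6P = 5P + 211 gives 11P = 385, so P* = $35 and Q* = 386.
With the tax collected from suppliers, supply shifts: Qs = 5(P − 27.5) + 211.
New equilibrium: consumers pay $47.5, suppliers receive $20, Q = 311. (Wedge: Pb − Ps = 27.5.)
Per-permit burden: consumers $12.5, suppliers $15.
Suppliers take the larger share because supply is less price-elastic here (demand slope 6 vs supply slope 5).
The less price-elastic side of the market bears the larger share of a per-unit tax.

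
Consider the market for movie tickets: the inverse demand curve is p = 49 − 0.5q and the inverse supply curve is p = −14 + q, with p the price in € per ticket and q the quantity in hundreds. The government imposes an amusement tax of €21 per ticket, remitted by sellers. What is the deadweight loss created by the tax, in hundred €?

Deadweight loss = €147 hundred.

Rewrite in direct form: qd = 98 − 2p and qs = p + 14.
Without the tax, 98 − 2p = p + 14 gives 3p = 84, so p* = €28 and q* = 42.
With the tax collected from sellers, supply shifts: qs = (p − 21) + 14.
New equilibrium: buyers pay €35, sellers receive €14, q = 28. (Wedge: pb − ps = 21.)
Quantity falls by |ΔQ| = |42 − 28| = 14.
DWL = ½ · t · |ΔQ| = ½ · 21 · 14 = €147.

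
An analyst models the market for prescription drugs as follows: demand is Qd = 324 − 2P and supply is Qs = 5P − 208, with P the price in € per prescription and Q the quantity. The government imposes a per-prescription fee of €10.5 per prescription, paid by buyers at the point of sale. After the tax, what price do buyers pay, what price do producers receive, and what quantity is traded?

Without the tax, 324 − 2P = 5P − 208 gives 7P = 532, so P* = €76 and Q* = 172.
With the tax collected from buyers, demand (in seller-price terms) shifts: Qd = 324 − 2(P + 10.5).
Solving gives Q = 157 with buyers paying €83.5 and producers receiving €73 (the €10.5 wedge).
The less price-elastic side of the market bears the larger share of a per-unit tax.

Buyers pay €83.5; producers receive €73; quantity = 157.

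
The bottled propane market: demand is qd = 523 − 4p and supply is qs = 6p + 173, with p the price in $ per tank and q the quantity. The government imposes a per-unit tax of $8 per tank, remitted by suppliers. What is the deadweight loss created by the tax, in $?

Deadweight loss = $76.8.

Before the tax: set 523 − 4p = 6p + 173 → p* = $35, q* = 383.
With the tax collected from suppliers, supply shifts: qs = 6(p − 8) + 173.
New equilibrium: buyers pay $39.8, suppliers receive $31.8, q = 363.8. (Wedge: pb − ps = 8.)
Quantity falls by |ΔQ| = |383 − 363.8| = 19.2.
DWL = ½ · t · |ΔQ| = ½ · 8 · 19.2 = $76.8.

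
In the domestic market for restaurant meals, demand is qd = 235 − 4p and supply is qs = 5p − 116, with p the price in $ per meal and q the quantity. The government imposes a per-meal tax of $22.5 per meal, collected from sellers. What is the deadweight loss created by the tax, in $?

Deadweight loss = $562.5.

Before the tax: set 235 − 4p = 5p − 116 → p* = $39, q* = 79.
With the tax collected from sellers, supply shifts: qs = 5(p − 22.5) − 116.
New equilibrium: consumers pay $51.5, sellers receive $29, q = 29. (Wedge: pb − ps = 22.5.)
Quantity falls by |ΔQ| = |79 − 29| = 50.
DWL = ½ · t · |ΔQ| = ½ · 22.5 · 50 = $562.5.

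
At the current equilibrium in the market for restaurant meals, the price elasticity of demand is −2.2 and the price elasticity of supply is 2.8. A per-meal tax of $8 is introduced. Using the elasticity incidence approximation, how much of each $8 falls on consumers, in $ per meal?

Consumers bear ≈ $4.48 per meal.

Incidence ratio: consumers' share ≈ εs / (εs + |εd|) = 2.8 / (2.8 + 2.2) = 0.56.
So consumers bear ≈ 0.56 × $8 = $4.48; sellers bear $3.52.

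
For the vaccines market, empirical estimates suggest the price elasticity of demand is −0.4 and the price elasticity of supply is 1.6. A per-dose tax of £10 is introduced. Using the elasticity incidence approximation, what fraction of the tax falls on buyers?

Buyers' share ≈ 0.8.

Incidence ratio: buyers' share ≈ εs / (εs + |εd|) = 1.6 / (1.6 + 0.4) = 0.8.
Supply is the more elastic side, so buyers bear the larger share.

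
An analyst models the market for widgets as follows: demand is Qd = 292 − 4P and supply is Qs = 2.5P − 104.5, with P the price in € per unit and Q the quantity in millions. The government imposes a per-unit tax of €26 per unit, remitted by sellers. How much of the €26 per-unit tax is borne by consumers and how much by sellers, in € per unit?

Without the tax, 292 − 4P = 2.5P − 104.5 gives 6.5P = 396.5, so P* = €61 and Q* = 48.
With the tax collected from sellers, supply shifts: Qs = 2.5(P − 26) − 104.5.
Solving gives Q = 8 with consumers paying €71 and sellers receiving €45 (the €26 wedge).
Burden on consumers: €10; on sellers: €16. (They sum to €26.)
The less price-elastic side of the market bears the larger share of a per-unit tax.

Consumers bear €10 per unit; sellers bear €16 per unit.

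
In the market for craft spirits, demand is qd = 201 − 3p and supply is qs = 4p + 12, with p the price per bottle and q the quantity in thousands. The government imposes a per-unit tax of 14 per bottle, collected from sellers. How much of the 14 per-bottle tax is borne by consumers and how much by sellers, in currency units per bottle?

Without the tax, 201 − 3p = 4p + 12 gives 7p = 189, so p* = 27 and q* = 120.
With the tax collected from sellers, supply shifts: qs = 4(p − 14) + 12.
Solving gives q = 96 with consumers paying 35 and sellers receiving 21 (the 14 wedge).
Burden on consumers: 8; on sellers: 6. (They sum to 14.)
The less price-elastic side of the market bears the larger share of a per-unit tax.

Consumers bear 8 per bottle; sellers bear 6 per bottle.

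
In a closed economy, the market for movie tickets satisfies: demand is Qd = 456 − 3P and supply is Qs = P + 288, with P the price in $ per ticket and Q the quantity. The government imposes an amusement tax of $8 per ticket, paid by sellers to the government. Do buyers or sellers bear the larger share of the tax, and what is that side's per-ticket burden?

Sellers bear the larger share: $6 per ticket.

Without the tax, 456 − 3P = P + 288 gives 4P = 168, so P* = $42 and Q* = 330.
With the tax collected from sellers, supply shifts: Qs = (P − 8) + 288.
Solving gives Q = 324 with buyers paying $44 and sellers receiving $36 (the $8 wedge).
Per-ticket burden: buyers $2, sellers $6.
Sellers take the larger share because supply is less price-elastic here (demand slope 3 vs supply slope 1).
The less price-elastic side of the market bears the larger share of a per-unit tax.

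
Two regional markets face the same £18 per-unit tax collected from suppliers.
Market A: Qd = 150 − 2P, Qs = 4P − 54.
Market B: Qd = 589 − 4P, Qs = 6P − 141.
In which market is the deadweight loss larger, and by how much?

Market B, by £172.8.

Market A: pre-tax P* = £34, Q* = 82; post-tax Q = 58; deadweight loss = £216.
Market B: pre-tax P* = £73, Q* = 297; post-tax Q = 253.8; deadweight loss = £388.8.
Difference: £216 vs £388.8 → market B is larger by £172.8.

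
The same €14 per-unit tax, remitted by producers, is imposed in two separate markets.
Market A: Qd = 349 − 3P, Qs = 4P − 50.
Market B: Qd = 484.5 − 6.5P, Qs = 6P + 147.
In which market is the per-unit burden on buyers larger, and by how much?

Market A: pre-tax P* = €57, Q* = 178; post-tax Q = 154; per-unit burden on buyers = €8.
Market B: pre-tax P* = €27, Q* = 309; post-tax Q = 265.32; per-unit burden on buyers = €6.72.
Difference: €8 vs €6.72 → market A is larger by €1.28.

Market A, by €1.28.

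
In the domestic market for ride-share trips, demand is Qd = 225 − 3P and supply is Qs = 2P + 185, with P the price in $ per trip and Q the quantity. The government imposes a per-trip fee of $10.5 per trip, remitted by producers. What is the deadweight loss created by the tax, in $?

Before the tax: set 225 − 3P = 2P + 185 → P* = $8, Q* = 201.
With the tax collected from producers, supply shifts: Qs = 2(P − 10.5) + 185.
New equilibrium: buyers pay $12.2, producers receive $1.7, Q = 188.4. (Wedge: Pb − Ps = 10.5.)
Quantity falls by |ΔQ| = |201 − 188.4| = 12.6.
DWL = ½ · t · |ΔQ| = ½ · 10.5 · 12.6 = $66.15.

Deadweight loss = $66.15.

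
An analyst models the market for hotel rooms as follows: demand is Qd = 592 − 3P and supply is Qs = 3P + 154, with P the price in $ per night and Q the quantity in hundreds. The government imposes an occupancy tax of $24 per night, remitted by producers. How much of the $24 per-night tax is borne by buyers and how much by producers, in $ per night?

Buyers bear $12 per night; producers bear $12 per night.

Before the tax: set 592 − 3P = 3P + 154 → P* = $73, Q* = 373.
With the tax collected from producers, supply shifts: Qs = 3(P − 24) + 154.
Solving gives Q = 337 with buyers paying $85 and producers receiving $61 (the $24 wedge).
Burden on buyers: $12; on producers: $12. (They sum to $24.)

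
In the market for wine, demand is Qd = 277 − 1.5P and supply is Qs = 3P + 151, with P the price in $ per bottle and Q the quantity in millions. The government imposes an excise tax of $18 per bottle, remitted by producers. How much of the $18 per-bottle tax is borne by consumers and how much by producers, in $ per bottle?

Consumers bear $12 per bottle; producers bear $6 per bottle.

Without the tax, 277 − 1.5P = 3P + 151 gives 4.5P = 126, so P* = $28 and Q* = 235.
With the tax collected from producers, supply shifts: Qs = 3(P − 18) + 151.
Solving gives Q = 217 with consumers paying $40 and producers receiving $22 (the $18 wedge).
Burden on consumers: $12; on producers: $6. (They sum to $18.)
The less price-elastic side of the market bears the larger share of a per-unit tax.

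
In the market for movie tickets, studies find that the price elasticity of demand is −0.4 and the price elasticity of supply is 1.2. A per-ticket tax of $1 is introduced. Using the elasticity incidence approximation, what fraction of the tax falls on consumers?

Consumers' share ≈ 0.75.

Incidence ratio: consumers' share ≈ εs / (εs + |εd|) = 1.2 / (1.2 + 0.4) = 0.75.
Supply is the more elastic side, so consumers bear the larger share.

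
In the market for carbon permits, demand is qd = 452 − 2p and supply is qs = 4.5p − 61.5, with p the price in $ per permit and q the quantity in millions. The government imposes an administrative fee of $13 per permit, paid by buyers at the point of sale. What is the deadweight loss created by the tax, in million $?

Without the tax, 452 − 2p = 4.5p − 61.5 gives 6.5p = 513.5, so p* = $79 and q* = 294.
With the tax collected from buyers, demand (in seller-price terms) shifts: qd = 452 − 2(p + 13).
Solving gives q = 276 with buyers paying $88 and sellers receiving $75 (the $13 wedge).
Quantity falls by |ΔQ| = |294 − 276| = 18.
DWL = ½ · t · |ΔQ| = ½ · 13 · 18 = $117.

Deadweight loss = $117 million.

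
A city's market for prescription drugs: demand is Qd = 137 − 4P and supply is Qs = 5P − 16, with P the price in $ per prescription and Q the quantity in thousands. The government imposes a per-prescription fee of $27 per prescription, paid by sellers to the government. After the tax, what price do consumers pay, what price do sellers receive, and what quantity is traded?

Consumers pay $32; sellers receive $5; quantity = 9.

Before the tax: set 137 − 4P = 5P − 16 → P* = $17, Q* = 69.
With the tax collected from sellers, supply shifts: Qs = 5(P − 27) − 16.
Solving gives Q = 9 with consumers paying $32 and sellers receiving $5 (the $27 wedge).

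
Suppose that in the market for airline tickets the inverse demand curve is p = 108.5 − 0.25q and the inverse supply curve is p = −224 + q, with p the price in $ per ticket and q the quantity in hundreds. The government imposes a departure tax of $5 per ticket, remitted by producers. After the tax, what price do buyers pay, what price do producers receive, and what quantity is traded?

Buyers pay $43; producers receive $38; quantity = 262.

Rewrite in direct form: qd = 434 − 4p and qs = p + 224.
Before the tax: set 434 − 4p = p + 224 → p* = $42, q* = 266.
With the tax collected from producers, supply shifts: qs = (p − 5) + 224.
Solving gives q = 262 with buyers paying $43 and producers receiving $38 (the $5 wedge).
The less price-elastic side of the market bears the larger share of a per-unit tax.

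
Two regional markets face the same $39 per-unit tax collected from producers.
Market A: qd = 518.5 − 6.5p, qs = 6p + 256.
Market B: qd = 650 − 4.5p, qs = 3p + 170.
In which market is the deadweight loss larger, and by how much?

Market A, by $1003.86.

Market A: pre-tax p* = $21, q* = 382; post-tax q = 260.32; deadweight loss = $2372.76.
Market B: pre-tax p* = $64, q* = 362; post-tax q = 291.8; deadweight loss = $1368.9.
Difference: $2372.76 vs $1368.9 → market A is larger by $1003.86.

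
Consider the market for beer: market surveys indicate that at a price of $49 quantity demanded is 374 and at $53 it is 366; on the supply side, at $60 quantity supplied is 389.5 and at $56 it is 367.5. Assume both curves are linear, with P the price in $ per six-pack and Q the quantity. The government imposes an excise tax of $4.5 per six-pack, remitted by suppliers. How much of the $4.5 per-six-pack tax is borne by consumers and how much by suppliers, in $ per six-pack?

Consumers bear $3.3 per six-pack; suppliers bear $1.2 per six-pack.

Demand slope: (366 − 374)/(53 − 49) = -2, so Qd = 472 − 2P.
Supply slope: (367.5 − 389.5)/(56 − 60) = 5.5, so Qs = 5.5P + 59.5.
Before the tax: set 472 − 2P = 5.5P + 59.5 → P* = $55, Q* = 362.
With the tax collected from suppliers, supply shifts: Qs = 5.5(P − 4.5) + 59.5.
New equilibrium: consumers pay $58.3, suppliers receive $53.8, Q = 355.4. (Wedge: Pb − Ps = 4.5.)
Burden on consumers: $3.3; on suppliers: $1.2. (They sum to $4.5.)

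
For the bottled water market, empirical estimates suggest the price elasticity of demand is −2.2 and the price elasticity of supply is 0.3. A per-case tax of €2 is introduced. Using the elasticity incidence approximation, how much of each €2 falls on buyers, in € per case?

Incidence ratio: buyers' share ≈ εs / (εs + |εd|) = 0.3 / (0.3 + 2.2) = 0.12.
So buyers bear ≈ 0.12 × €2 = €0.24; sellers bear €1.76.

Buyers bear ≈ €0.24 per case.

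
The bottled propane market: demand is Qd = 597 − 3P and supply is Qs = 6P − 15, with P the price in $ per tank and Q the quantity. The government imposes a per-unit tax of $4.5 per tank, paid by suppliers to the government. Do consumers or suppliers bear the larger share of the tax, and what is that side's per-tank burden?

Consumers bear the larger share: $3 per tank.

Before the tax: set 597 − 3P = 6P − 15 → P* = $68, Q* = 393.
With the tax collected from suppliers, supply shifts: Qs = 6(P − 4.5) − 15.
Solving gives Q = 384 with consumers paying $71 and suppliers receiving $66.5 (the $4.5 wedge).
Per-tank burden: consumers $3, suppliers $1.5.
Consumers take the larger share because demand is less price-elastic here (demand slope 3 vs supply slope 6).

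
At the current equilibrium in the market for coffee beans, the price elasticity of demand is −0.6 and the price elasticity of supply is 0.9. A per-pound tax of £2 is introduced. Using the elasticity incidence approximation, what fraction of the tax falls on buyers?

Buyers' share ≈ 0.6.

Incidence ratio: buyers' share ≈ εs / (εs + |εd|) = 0.9 / (0.9 + 0.6) = 0.6.
Supply is the more elastic side, so buyers bear the larger share.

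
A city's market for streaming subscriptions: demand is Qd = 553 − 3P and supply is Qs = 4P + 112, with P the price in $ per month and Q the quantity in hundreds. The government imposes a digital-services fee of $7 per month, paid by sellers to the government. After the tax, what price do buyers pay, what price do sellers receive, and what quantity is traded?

Buyers pay $67; sellers receive $60; quantity = 352.

Without the tax, 553 − 3P = 4P + 112 gives 7P = 441, so P* = $63 and Q* = 364.
With the tax collected from sellers, supply shifts: Qs = 4(P − 7) + 112.
Solving gives Q = 352 with buyers paying $67 and sellers receiving $60 (the $7 wedge).
The less price-elastic side of the market bears the larger share of a per-unit tax.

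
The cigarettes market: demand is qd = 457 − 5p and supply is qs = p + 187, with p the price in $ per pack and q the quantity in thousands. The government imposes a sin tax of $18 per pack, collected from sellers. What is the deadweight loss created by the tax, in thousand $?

Before the tax: set 457 − 5p = p + 187 → p* = $45, q* = 232.
With the tax collected from sellers, supply shifts: qs = (p − 18) + 187.
Solving gives q = 217 with consumers paying $48 and sellers receiving $30 (the $18 wedge).
Quantity falls by |ΔQ| = |232 − 217| = 15.
DWL = ½ · t · |ΔQ| = ½ · 18 · 15 = $135.

Deadweight loss = $135 thousand.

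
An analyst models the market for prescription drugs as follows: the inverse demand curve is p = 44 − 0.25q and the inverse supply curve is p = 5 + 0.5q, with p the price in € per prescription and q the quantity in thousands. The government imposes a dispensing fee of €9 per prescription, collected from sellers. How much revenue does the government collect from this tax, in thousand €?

Tax revenue = €360 thousand.

Rewrite in direct form: qd = 176 − 4p and qs = 2p − 10.
Before the tax: set 176 − 4p = 2p − 10 → p* = €31, q* = 52.
With the tax collected from sellers, supply shifts: qs = 2(p − 9) − 10.
New equilibrium: consumers pay €34, sellers receive €25, q = 40. (Wedge: pb − ps = 9.)
Revenue = t · Q = 9 · 40 = €360.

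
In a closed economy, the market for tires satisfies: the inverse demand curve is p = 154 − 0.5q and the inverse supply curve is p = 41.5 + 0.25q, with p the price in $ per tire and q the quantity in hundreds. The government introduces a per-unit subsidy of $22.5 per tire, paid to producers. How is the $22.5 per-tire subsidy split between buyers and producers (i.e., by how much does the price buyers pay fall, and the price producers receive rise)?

Inverting to q(p) form: qd = 308 − 2p; qs = 4p − 166.
Before the subsidy: set 308 − 2p = 4p − 166 → p* = $79, q* = 150.
With a per-unit subsidy paid to producers, each receives p + 22.5 per unit sold, so supply becomes qs = 4(p + 22.5) − 166.
Solving gives q = 180 with buyers paying $64 and producers receiving $86.5 (the $22.5 wedge).
Gain to buyers: $15; to producers: $7.5. (They sum to $22.5.)

Buyers gain $15 per tire; producers gain $7.5 per tire.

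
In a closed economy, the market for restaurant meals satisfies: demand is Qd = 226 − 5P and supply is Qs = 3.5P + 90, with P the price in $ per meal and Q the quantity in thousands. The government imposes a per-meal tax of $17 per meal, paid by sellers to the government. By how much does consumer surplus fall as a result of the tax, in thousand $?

Consumer surplus falls by $899.5 thousand.

Before the tax: set 226 − 5P = 3.5P + 90 → P* = $16, Q* = 146.
With the tax collected from sellers, supply shifts: Qs = 3.5(P − 17) + 90.
Solving gives Q = 111 with consumers paying $23 and sellers receiving $6 (the $17 wedge).
ΔCS is the trapezoid between Q = 111 and Q = 146 of height $7: ½ · (146 + 111) · 7 = $899.5.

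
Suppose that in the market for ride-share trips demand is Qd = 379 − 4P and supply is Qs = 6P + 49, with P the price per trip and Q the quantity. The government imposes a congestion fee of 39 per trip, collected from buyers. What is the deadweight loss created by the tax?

Deadweight loss = 1825.2.

Without the tax, 379 − 4P = 6P + 49 gives 10P = 330, so P* = 33 and Q* = 247.
With the tax collected from buyers, demand (in seller-price terms) shifts: Qd = 379 − 4(P + 39).
New equilibrium: buyers pay 56.4, suppliers receive 17.4, Q = 153.4. (Wedge: Pb − Ps = 39.)
Quantity falls by |ΔQ| = |247 − 153.4| = 93.6.
DWL = ½ · t · |ΔQ| = ½ · 39 · 93.6 = 1825.2.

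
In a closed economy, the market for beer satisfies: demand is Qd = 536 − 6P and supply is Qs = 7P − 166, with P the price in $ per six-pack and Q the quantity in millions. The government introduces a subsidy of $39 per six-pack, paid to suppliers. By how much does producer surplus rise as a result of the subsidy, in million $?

Producer surplus rises by $4950 million.

Without the subsidy, 536 − 6P = 7P − 166 gives 13P = 702, so P* = $54 and Q* = 212.
With a per-unit subsidy paid to suppliers, each receives P + 39 per unit sold, so supply becomes Qs = 7(P + 39) − 166.
Solving gives Q = 338 with buyers paying $33 and suppliers receiving $72 (the $39 wedge).
ΔPS is the trapezoid between Q = 338 and Q = 212 of height $18: ½ · (212 + 338) · 18 = $4950.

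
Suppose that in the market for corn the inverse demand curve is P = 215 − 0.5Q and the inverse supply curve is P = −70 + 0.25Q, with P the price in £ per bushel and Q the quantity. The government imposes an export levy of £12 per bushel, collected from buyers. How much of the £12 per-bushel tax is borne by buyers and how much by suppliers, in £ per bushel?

Buyers bear £8 per bushel; suppliers bear £4 per bushel.

Inverting to Q(P) form: Qd = 430 − 2P; Qs = 4P + 280.
Without the tax, 430 − 2P = 4P + 280 gives 6P = 150, so P* = £25 and Q* = 380.
With the tax collected from buyers, demand (in seller-price terms) shifts: Qd = 430 − 2(P + 12).
New equilibrium: buyers pay £33, suppliers receive £21, Q = 364. (Wedge: Pb − Ps = 12.)
Burden on buyers: £8; on suppliers: £4. (They sum to £12.)
The less price-elastic side of the market bears the larger share of a per-unit tax.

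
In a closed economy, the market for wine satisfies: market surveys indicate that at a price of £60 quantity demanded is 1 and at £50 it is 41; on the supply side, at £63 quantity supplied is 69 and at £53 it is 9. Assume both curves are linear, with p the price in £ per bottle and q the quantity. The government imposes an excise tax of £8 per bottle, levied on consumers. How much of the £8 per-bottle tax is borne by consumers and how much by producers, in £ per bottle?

Consumers bear £4.8 per bottle; producers bear £3.2 per bottle.

Demand slope: (41 − 1)/(50 − 60) = -4, so qd = 241 − 4p.
Supply slope: (9 − 69)/(53 − 63) = 6, so qs = 6p − 309.
Before the tax: set 241 − 4p = 6p − 309 → p* = £55, q* = 21.
With the tax collected from consumers, demand (in seller-price terms) shifts: qd = 241 − 4(p + 8).
Solving gives q = 1.8 with consumers paying £59.8 and producers receiving £51.8 (the £8 wedge).
Burden on consumers: £4.8; on producers: £3.2. (They sum to £8.)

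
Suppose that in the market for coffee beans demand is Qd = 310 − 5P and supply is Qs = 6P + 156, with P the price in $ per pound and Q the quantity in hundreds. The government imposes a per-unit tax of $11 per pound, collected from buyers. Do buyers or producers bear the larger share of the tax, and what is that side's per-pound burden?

Buyers bear the larger share: $6 per pound.

Without the tax, 310 − 5P = 6P + 156 gives 11P = 154, so P* = $14 and Q* = 240.
With the tax collected from buyers, demand (in seller-price terms) shifts: Qd = 310 − 5(P + 11).
Solving gives Q = 210 with buyers paying $20 and producers receiving $9 (the $11 wedge).
Per-pound burden: buyers $6, producers $5.
Buyers take the larger share because demand is less price-elastic here (demand slope 5 vs supply slope 6).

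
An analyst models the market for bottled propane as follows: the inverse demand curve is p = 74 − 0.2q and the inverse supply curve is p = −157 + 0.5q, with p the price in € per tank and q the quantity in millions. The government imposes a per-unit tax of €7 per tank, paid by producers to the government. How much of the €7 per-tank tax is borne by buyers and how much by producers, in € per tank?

Buyers bear €2 per tank; producers bear €5 per tank.

Inverting to q(p) form: qd = 370 − 5p; qs = 2p + 314.
Before the tax: set 370 − 5p = 2p + 314 → p* = €8, q* = 330.
With the tax collected from producers, supply shifts: qs = 2(p − 7) + 314.
Solving gives q = 320 with buyers paying €10 and producers receiving €3 (the €7 wedge).
Burden on buyers: €2; on producers: €5. (They sum to €7.)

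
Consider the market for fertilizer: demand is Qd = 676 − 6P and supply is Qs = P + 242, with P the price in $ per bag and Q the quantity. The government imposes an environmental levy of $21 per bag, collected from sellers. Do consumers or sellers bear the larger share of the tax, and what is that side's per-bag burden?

Before the tax: set 676 − 6P = P + 242 → P* = $62, Q* = 304.
With the tax collected from sellers, supply shifts: Qs = (P − 21) + 242.
Solving gives Q = 286 with consumers paying $65 and sellers receiving $44 (the $21 wedge).
Per-bag burden: consumers $3, sellers $18.
Sellers take the larger share because supply is less price-elastic here (demand slope 6 vs supply slope 1).

Sellers bear the larger share: $18 per bag.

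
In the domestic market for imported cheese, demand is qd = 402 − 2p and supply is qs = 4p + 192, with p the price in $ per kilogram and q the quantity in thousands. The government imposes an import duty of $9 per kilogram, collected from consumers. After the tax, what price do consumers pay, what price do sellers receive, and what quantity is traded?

Before the tax: set 402 − 2p = 4p + 192 → p* = $35, q* = 332.
With the tax collected from consumers, demand (in seller-price terms) shifts: qd = 402 − 2(p + 9).
New equilibrium: consumers pay $41, sellers receive $32, q = 320. (Wedge: pb − ps = 9.)
The less price-elastic side of the market bears the larger share of a per-unit tax.

Consumers pay $41; sellers receive $32; quantity = 320.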